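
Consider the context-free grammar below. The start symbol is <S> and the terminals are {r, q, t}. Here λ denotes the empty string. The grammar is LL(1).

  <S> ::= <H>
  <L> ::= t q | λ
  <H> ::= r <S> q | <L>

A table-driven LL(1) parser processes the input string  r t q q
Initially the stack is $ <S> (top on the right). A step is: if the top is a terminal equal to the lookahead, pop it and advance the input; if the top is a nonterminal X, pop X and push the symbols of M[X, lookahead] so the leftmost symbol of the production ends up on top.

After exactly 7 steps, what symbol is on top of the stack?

q

step 1: stack=$ <S>  input=r t q q $  — expand <S> ::= <H>
step 2: stack=$ <H>  input=r t q q $  — expand <H> ::= r <S> q
step 3: stack=$ q <S> r  input=r t q q $  — match r
step 4: stack=$ q <S>  input=t q q $  — expand <S> ::= <H>
step 5: stack=$ q <H>  input=t q q $  — expand <H> ::= <L>
step 6: stack=$ q <L>  input=t q q $  — expand <L> ::= t q
step 7: stack=$ q q t  input=t q q $  — match t
Stack after step 7: $ q q (top = q).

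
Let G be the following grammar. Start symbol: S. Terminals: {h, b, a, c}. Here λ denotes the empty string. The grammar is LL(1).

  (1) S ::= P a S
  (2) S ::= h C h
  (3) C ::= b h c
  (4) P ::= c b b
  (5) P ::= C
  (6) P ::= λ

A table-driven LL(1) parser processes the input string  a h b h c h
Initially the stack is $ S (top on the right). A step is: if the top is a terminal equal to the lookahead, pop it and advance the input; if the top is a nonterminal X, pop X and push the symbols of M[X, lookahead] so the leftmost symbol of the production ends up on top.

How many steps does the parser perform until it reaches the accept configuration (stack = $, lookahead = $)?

      Stack      Input          Action
   1  $ S        a h b h c h $  expand S ::= P a S
   2  $ S a P    a h b h c h $  expand P ::= λ
   3  $ S a      a h b h c h $  match a
   4  $ S        h b h c h $    expand S ::= h C h
   5  $ h C h    h b h c h $    match h
   6  $ h C      b h c h $      expand C ::= b h c
   7  $ h c h b  b h c h $      match b
   8  $ h c h    h c h $        match h
   9  $ h c      c h $          match c
  10  $ h        h $            match h
Accept reached after 10 steps.

10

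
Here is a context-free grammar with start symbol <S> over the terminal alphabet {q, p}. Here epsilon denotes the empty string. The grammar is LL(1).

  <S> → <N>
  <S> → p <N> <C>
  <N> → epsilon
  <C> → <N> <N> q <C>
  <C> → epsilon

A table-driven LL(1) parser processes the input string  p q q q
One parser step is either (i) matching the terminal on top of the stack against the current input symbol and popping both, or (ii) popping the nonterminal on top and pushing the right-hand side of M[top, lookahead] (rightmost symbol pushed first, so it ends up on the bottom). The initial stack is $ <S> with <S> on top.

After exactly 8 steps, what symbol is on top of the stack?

     Stack            Input      Action
  1  $ <S>            p q q q $  expand <S> → p <N> <C>
  2  $ <C> <N> p      p q q q $  match p
  3  $ <C> <N>        q q q $    expand <N> → epsilon
  4  $ <C>            q q q $    expand <C> → <N> <N> q <C>
  5  $ <C> q <N> <N>  q q q $    expand <N> → epsilon
  6  $ <C> q <N>      q q q $    expand <N> → epsilon
  7  $ <C> q          q q q $    match q
  8  $ <C>            q q $      expand <C> → <N> <N> q <C>
Stack after step 8: $ <C> q <N> <N> (top = <N>).

<N>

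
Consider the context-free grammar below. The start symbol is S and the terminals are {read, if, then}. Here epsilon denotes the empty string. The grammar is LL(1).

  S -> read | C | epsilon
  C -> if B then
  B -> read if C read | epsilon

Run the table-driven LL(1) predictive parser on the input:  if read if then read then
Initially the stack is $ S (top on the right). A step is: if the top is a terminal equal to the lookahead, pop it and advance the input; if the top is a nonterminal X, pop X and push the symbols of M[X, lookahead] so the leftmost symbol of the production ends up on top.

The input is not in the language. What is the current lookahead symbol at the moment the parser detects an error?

step 1: stack=$ S  input=if read if then read then $  — expand S -> C
step 2: stack=$ C  input=if read if then read then $  — expand C -> if B then
step 3: stack=$ then B if  input=if read if then read then $  — match if
step 4: stack=$ then B  input=read if then read then $  — expand B -> read if C read
step 5: stack=$ then read C if read  input=read if then read then $  — match read
step 6: stack=$ then read C if  input=if then read then $  — match if
step 7: stack=$ then read C  input=then read then $  — error: M[C, then] is empty

then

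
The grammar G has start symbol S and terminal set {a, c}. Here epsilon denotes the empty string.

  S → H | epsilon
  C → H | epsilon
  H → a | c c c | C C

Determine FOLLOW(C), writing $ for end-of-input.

FIRST(S): from S→H we get {epsilon, a, c}; from S→epsilon we get {epsilon}. So FIRST(S) = {epsilon, a, c}.
FIRST(C): from C→H we get {epsilon, a, c}; from C→epsilon we get {epsilon}. So FIRST(C) = {epsilon, a, c}.
FIRST(H): from H→a we get {a}; from H→c c c we get {c}; from H→C C we get {epsilon, a, c}. So FIRST(H) = {epsilon, a, c}.
FOLLOW(S) includes $ since S is the start symbol.
FOLLOW(S): S appears on no right-hand side. Thus FOLLOW(S) = {$}.
FOLLOW(C): in H→C C (occurrence 1), C is followed by C with FIRST {epsilon, a, c}; in H→C C (occurrence 1), the suffix after C is nullable, so FOLLOW(C) ⊇ FOLLOW(H) = {$, a, c}; in H→C C (occurrence 2), the suffix after C is empty, so FOLLOW(C) ⊇ FOLLOW(H) = {$, a, c}. Thus FOLLOW(C) = {$, a, c}.
FOLLOW(H): in S→H, the suffix after H is empty, so FOLLOW(H) ⊇ FOLLOW(S) = {$}; in C→H, the suffix after H is empty, so FOLLOW(H) ⊇ FOLLOW(C) = {$, a, c}. Thus FOLLOW(H) = {$, a, c}.

{$, a, c}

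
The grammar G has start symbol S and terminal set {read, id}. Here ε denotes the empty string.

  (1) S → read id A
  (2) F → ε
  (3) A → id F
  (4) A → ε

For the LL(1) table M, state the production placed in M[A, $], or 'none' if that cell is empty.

A → ε

FIRST(S): from S→read id A we get {read}. So FIRST(S) = {read}.
FIRST(F): from F→ε we get {ε}. So FIRST(F) = {ε}.
FIRST(A): from A→id F we get {id}; from A→ε we get {ε}. So FIRST(A) = {ε, id}.
FOLLOW(S) includes $ since S is the start symbol.
FOLLOW(S): S appears on no right-hand side. Thus FOLLOW(S) = {$}.
FOLLOW(A): in S→read id A, the suffix after A is empty, so FOLLOW(A) ⊇ FOLLOW(S) = {$}. Thus FOLLOW(A) = {$}.
For A → id F: FIRST(id F) = {id}, so it goes in M[A, t] for t ∈ {id}.
For A → ε: FIRST(ε) = {ε}, so it goes in M[A, t] for t ∈ {}; since ε ∈ FIRST, also for every t ∈ FOLLOW(A) = {$}.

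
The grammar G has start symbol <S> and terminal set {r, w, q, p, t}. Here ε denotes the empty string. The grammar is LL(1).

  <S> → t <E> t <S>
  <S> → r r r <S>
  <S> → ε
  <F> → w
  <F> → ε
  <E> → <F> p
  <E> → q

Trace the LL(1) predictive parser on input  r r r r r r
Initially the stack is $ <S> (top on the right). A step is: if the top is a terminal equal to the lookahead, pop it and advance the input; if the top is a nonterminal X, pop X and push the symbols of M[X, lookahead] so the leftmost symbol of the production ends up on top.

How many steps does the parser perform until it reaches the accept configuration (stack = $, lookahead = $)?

step 1: stack=$ <S>  input=r r r r r r $  — expand <S> → r r r <S>
step 2: stack=$ <S> r r r  input=r r r r r r $  — match r
step 3: stack=$ <S> r r  input=r r r r r $  — match r
step 4: stack=$ <S> r  input=r r r r $  — match r
step 5: stack=$ <S>  input=r r r $  — expand <S> → r r r <S>
step 6: stack=$ <S> r r r  input=r r r $  — match r
step 7: stack=$ <S> r r  input=r r $  — match r
step 8: stack=$ <S> r  input=r $  — match r
step 9: stack=$ <S>  input=$  — expand <S> → ε
Accept reached after 9 steps.

9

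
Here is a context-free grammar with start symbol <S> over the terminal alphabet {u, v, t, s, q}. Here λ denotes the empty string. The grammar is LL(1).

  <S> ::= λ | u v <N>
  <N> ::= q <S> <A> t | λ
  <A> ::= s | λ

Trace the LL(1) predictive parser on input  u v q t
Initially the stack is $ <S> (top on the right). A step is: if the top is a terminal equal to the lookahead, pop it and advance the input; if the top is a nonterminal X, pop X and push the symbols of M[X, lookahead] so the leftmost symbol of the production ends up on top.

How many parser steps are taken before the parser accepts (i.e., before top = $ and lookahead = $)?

8

step 1: stack=$ <S>  input=u v q t $  — expand <S> ::= u v <N>
step 2: stack=$ <N> v u  input=u v q t $  — match u
step 3: stack=$ <N> v  input=v q t $  — match v
step 4: stack=$ <N>  input=q t $  — expand <N> ::= q <S> <A> t
step 5: stack=$ t <A> <S> q  input=q t $  — match q
step 6: stack=$ t <A> <S>  input=t $  — expand <S> ::= λ
step 7: stack=$ t <A>  input=t $  — expand <A> ::= λ
step 8: stack=$ t  input=t $  — match t
Accept reached after 8 steps.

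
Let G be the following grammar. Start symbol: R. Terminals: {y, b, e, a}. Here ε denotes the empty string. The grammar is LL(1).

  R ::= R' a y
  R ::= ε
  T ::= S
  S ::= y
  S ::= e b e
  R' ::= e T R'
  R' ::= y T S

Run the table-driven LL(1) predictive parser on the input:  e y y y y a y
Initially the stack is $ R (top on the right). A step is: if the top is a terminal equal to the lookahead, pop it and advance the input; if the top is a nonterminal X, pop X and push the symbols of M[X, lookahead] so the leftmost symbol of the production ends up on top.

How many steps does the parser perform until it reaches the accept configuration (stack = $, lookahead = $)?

15

      Stack         Input            Action
   1  $ R           e y y y y a y $  expand R ::= R' a y
   2  $ y a R'      e y y y y a y $  expand R' ::= e T R'
   3  $ y a R' T e  e y y y y a y $  match e
   4  $ y a R' T    y y y y a y $    expand T ::= S
   5  $ y a R' S    y y y y a y $    expand S ::= y
   6  $ y a R' y    y y y y a y $    match y
   7  $ y a R'      y y y a y $      expand R' ::= y T S
   8  $ y a S T y   y y y a y $      match y
   9  $ y a S T     y y a y $        expand T ::= S
  10  $ y a S S     y y a y $        expand S ::= y
  11  $ y a S y     y y a y $        match y
  12  $ y a S       y a y $          expand S ::= y
  13  $ y a y       y a y $          match y
  14  $ y a         a y $            match a
  15  $ y           y $              match y
Accept reached after 15 steps.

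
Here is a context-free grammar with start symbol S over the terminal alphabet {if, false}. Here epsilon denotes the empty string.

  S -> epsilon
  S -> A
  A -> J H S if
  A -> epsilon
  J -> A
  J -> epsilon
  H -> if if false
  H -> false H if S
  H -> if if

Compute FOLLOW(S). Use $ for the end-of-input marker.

{$, false, if}

FIRST(H): from H->if if false we get {if}; from H->false H if S we get {false}; from H->if if we get {if}. So FIRST(H) = {false, if}.
FIRST(S): from S->epsilon we get {epsilon}; from S->A we get {epsilon, false, if}. So FIRST(S) = {epsilon, false, if}.
FIRST(A): from A->J H S if we get {false, if}; from A->epsilon we get {epsilon}. So FIRST(A) = {epsilon, false, if}.
FIRST(J): from J->A we get {epsilon, false, if}; from J->epsilon we get {epsilon}. So FIRST(J) = {epsilon, false, if}.
FOLLOW(S) includes $ since S is the start symbol.
FOLLOW(J): in A->J H S if, J is followed by H S if with FIRST {false, if}. Thus FOLLOW(J) = {false, if}.
FOLLOW(H): in A->J H S if, H is followed by S if with FIRST {false, if}; in H->false H if S, H is followed by if S with FIRST {if}. Thus FOLLOW(H) = {false, if}.
FOLLOW(S): in A->J H S if, S is followed by if with FIRST {if}; in H->false H if S, the suffix after S is empty, so FOLLOW(S) ⊇ FOLLOW(H) = {false, if}. Thus FOLLOW(S) = {$, false, if}.
FOLLOW(A): in S->A, the suffix after A is empty, so FOLLOW(A) ⊇ FOLLOW(S) = {$, false, if}; in J->A, the suffix after A is empty, so FOLLOW(A) ⊇ FOLLOW(J) = {false, if}. Thus FOLLOW(A) = {$, false, if}.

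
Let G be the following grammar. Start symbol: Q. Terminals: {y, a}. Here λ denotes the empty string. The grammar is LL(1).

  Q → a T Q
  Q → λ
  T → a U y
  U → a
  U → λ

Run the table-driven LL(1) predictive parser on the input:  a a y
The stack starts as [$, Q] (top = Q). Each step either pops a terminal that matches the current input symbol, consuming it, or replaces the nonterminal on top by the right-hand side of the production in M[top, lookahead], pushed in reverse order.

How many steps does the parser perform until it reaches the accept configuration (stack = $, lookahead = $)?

step 1: stack=$ Q  input=a a y $  — expand Q → a T Q
step 2: stack=$ Q T a  input=a a y $  — match a
step 3: stack=$ Q T  input=a y $  — expand T → a U y
step 4: stack=$ Q y U a  input=a y $  — match a
step 5: stack=$ Q y U  input=y $  — expand U → λ
step 6: stack=$ Q y  input=y $  — match y
step 7: stack=$ Q  input=$  — expand Q → λ
Accept reached after 7 steps.

7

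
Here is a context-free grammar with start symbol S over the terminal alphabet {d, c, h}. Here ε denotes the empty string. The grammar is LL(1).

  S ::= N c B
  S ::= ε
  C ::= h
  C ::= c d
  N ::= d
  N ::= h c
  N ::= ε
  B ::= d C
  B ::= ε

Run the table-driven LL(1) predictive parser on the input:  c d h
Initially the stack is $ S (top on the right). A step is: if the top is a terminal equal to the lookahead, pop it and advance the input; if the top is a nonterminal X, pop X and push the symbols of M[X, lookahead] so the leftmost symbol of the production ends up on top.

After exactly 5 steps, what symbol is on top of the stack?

step 1: stack=$ S  input=c d h $  — expand S ::= N c B
step 2: stack=$ B c N  input=c d h $  — expand N ::= ε
step 3: stack=$ B c  input=c d h $  — match c
step 4: stack=$ B  input=d h $  — expand B ::= d C
step 5: stack=$ C d  input=d h $  — match d
Stack after step 5: $ C (top = C).

C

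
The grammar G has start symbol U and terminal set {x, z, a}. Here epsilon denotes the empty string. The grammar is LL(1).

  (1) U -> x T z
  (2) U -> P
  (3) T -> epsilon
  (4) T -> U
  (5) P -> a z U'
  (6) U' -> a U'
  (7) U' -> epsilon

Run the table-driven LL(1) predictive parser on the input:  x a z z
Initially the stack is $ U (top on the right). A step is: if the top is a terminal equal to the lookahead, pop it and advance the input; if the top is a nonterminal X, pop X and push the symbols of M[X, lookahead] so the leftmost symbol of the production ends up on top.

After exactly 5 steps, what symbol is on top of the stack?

a

step 1: stack=$ U  input=x a z z $  — expand U -> x T z
step 2: stack=$ z T x  input=x a z z $  — match x
step 3: stack=$ z T  input=a z z $  — expand T -> U
step 4: stack=$ z U  input=a z z $  — expand U -> P
step 5: stack=$ z P  input=a z z $  — expand P -> a z U'
Stack after step 5: $ z U' z a (top = a).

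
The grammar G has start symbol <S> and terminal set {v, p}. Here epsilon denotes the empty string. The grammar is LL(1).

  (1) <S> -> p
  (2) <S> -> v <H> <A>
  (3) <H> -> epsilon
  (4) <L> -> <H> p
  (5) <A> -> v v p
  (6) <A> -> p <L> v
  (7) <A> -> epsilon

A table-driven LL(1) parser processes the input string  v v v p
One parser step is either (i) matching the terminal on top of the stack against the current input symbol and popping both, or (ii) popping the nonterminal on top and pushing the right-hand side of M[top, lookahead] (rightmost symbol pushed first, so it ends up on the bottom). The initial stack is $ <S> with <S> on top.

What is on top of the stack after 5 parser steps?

v

     Stack        Input      Action
  1  $ <S>        v v v p $  expand <S> -> v <H> <A>
  2  $ <A> <H> v  v v v p $  match v
  3  $ <A> <H>    v v p $    expand <H> -> epsilon
  4  $ <A>        v v p $    expand <A> -> v v p
  5  $ p v v      v v p $    match v
Stack after step 5: $ p v (top = v).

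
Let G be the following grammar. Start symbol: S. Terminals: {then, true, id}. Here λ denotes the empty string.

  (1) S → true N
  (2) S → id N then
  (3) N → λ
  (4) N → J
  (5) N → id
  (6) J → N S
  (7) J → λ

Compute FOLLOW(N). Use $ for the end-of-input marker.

FIRST(S) = {id, true}
FIRST(N) = {λ, id, true}  (via J)
FIRST(J) = {λ, id, true}  (via N S)
FOLLOW(S) includes $ since S is the start symbol.
FOLLOW(S): in J→N S, the suffix after S is empty, so FOLLOW(S) ⊇ FOLLOW(J) = {$, id, then, true}. Thus FOLLOW(S) = {$, id, then, true}.
FOLLOW(N): in S→true N, the suffix after N is empty, so FOLLOW(N) ⊇ FOLLOW(S) = {$, id, then, true}; in S→id N then, N is followed by then with FIRST {then}; in J→N S, N is followed by S with FIRST {id, true}. Thus FOLLOW(N) = {$, id, then, true}.
FOLLOW(J): in N→J, the suffix after J is empty, so FOLLOW(J) ⊇ FOLLOW(N) = {$, id, then, true}. Thus FOLLOW(J) = {$, id, then, true}.

{$, id, then, true}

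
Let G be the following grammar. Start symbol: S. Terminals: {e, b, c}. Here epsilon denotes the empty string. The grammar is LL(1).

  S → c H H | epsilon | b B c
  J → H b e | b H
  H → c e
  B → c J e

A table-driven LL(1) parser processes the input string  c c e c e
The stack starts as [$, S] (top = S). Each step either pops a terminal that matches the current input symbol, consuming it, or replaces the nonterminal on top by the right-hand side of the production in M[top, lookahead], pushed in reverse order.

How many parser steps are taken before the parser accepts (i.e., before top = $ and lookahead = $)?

8

step 1: stack=$ S  input=c c e c e $  — expand S → c H H
step 2: stack=$ H H c  input=c c e c e $  — match c
step 3: stack=$ H H  input=c e c e $  — expand H → c e
step 4: stack=$ H e c  input=c e c e $  — match c
step 5: stack=$ H e  input=e c e $  — match e
step 6: stack=$ H  input=c e $  — expand H → c e
step 7: stack=$ e c  input=c e $  — match c
step 8: stack=$ e  input=e $  — match e
Accept reached after 8 steps.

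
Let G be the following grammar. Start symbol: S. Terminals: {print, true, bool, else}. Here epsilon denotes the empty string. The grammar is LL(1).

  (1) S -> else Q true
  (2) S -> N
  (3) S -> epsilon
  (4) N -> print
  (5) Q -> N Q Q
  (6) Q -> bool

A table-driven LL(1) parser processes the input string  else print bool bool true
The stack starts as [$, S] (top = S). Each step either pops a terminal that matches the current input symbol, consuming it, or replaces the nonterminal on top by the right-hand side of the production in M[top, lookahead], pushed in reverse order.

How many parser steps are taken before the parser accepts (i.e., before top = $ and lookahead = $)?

10

      Stack             Input                        Action
   1  $ S               else print bool bool true $  expand S -> else Q true
   2  $ true Q else     else print bool bool true $  match else
   3  $ true Q          print bool bool true $       expand Q -> N Q Q
   4  $ true Q Q N      print bool bool true $       expand N -> print
   5  $ true Q Q print  print bool bool true $       match print
   6  $ true Q Q        bool bool true $             expand Q -> bool
   7  $ true Q bool     bool bool true $             match bool
   8  $ true Q          bool true $                  expand Q -> bool
   9  $ true bool       bool true $                  match bool
  10  $ true            true $                       match true
Accept reached after 10 steps.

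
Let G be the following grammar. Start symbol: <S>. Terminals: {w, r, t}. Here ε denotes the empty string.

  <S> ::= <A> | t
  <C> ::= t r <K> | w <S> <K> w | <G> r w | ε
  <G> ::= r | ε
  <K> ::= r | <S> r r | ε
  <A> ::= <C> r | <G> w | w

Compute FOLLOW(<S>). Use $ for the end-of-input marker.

FIRST(<G>): from <G>::=r we get {r}; from <G>::=ε we get {ε}. So FIRST(<G>) = {ε, r}.
FIRST(<C>): from <C>::=t r <K> we get {t}; from <C>::=w <S> <K> w we get {w}; from <C>::=<G> r w we get {r}; from <C>::=ε we get {ε}. So FIRST(<C>) = {ε, r, t, w}.
FIRST(<A>): from <A>::=<C> r we get {r, t, w}; from <A>::=<G> w we get {r, w}; from <A>::=w we get {w}. So FIRST(<A>) = {r, t, w}.
FIRST(<S>): from <S>::=<A> we get {r, t, w}; from <S>::=t we get {t}. So FIRST(<S>) = {r, t, w}.
FIRST(<K>): from <K>::=r we get {r}; from <K>::=<S> r r we get {r, t, w}; from <K>::=ε we get {ε}. So FIRST(<K>) = {ε, r, t, w}.
FOLLOW(<S>) includes $ since <S> is the start symbol.
FOLLOW(<S>): in <C>::=w <S> <K> w, <S> is followed by <K> w with FIRST {r, t, w}; in <K>::=<S> r r, <S> is followed by r r with FIRST {r}. Thus FOLLOW(<S>) = {$, r, t, w}.
FOLLOW(<C>): in <A>::=<C> r, <C> is followed by r with FIRST {r}. Thus FOLLOW(<C>) = {r}.
FOLLOW(<G>): in <C>::=<G> r w, <G> is followed by r w with FIRST {r}; in <A>::=<G> w, <G> is followed by w with FIRST {w}. Thus FOLLOW(<G>) = {r, w}.
FOLLOW(<K>): in <C>::=t r <K>, the suffix after <K> is empty, so FOLLOW(<K>) ⊇ FOLLOW(<C>) = {r}; in <C>::=w <S> <K> w, <K> is followed by w with FIRST {w}. Thus FOLLOW(<K>) = {r, w}.
FOLLOW(<A>): in <S>::=<A>, the suffix after <A> is empty, so FOLLOW(<A>) ⊇ FOLLOW(<S>) = {$, r, t, w}. Thus FOLLOW(<A>) = {$, r, t, w}.

{$, r, t, w}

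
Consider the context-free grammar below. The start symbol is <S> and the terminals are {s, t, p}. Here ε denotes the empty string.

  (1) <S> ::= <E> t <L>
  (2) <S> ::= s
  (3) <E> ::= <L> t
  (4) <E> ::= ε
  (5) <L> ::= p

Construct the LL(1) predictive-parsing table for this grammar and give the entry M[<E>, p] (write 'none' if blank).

FIRST(<L>) = {p}
FIRST(<E>) = {ε, p}  (via <L> t)
FIRST(<S>) = {p, s, t}  (via <E> t <L>)
FOLLOW(<S>) includes $ since <S> is the start symbol.
FOLLOW(<E>): in <S>::=<E> t <L>, <E> is followed by t <L> with FIRST {t}. Thus FOLLOW(<E>) = {t}.
For <E> ::= <L> t: FIRST(<L> t) = {p}, so it goes in M[<E>, t] for t ∈ {p}.
For <E> ::= ε: FIRST(ε) = {ε}, so it goes in M[<E>, t] for t ∈ {}; since ε ∈ FIRST, also for every t ∈ FOLLOW(<E>) = {t}.

<E> ::= <L> t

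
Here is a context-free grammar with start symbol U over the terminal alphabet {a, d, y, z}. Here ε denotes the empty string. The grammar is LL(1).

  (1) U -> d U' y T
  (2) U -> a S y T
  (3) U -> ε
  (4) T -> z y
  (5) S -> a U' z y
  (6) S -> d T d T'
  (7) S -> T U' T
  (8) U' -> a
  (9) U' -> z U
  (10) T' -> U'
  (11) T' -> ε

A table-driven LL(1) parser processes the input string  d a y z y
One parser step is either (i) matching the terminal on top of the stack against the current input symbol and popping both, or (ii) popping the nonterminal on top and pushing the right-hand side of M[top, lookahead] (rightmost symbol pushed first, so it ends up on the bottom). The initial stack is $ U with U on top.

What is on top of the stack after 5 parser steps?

T

     Stack       Input        Action
  1  $ U         d a y z y $  expand U -> d U' y T
  2  $ T y U' d  d a y z y $  match d
  3  $ T y U'    a y z y $    expand U' -> a
  4  $ T y a     a y z y $    match a
  5  $ T y       y z y $      match y
Stack after step 5: $ T (top = T).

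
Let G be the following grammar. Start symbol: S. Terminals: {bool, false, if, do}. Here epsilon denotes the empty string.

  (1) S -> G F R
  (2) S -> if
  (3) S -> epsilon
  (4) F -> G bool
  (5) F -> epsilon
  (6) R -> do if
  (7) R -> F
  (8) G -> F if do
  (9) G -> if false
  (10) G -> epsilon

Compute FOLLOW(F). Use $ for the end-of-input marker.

FIRST(S): from S->G F R we get {epsilon, bool, do, if}; from S->if we get {if}; from S->epsilon we get {epsilon}. So FIRST(S) = {epsilon, bool, do, if}.
FIRST(F): from F->G bool we get {bool, if}; from F->epsilon we get {epsilon}. So FIRST(F) = {epsilon, bool, if}.
FIRST(R): from R->do if we get {do}; from R->F we get {epsilon, bool, if}. So FIRST(R) = {epsilon, bool, do, if}.
FIRST(G): from G->F if do we get {bool, if}; from G->if false we get {if}; from G->epsilon we get {epsilon}. So FIRST(G) = {epsilon, bool, if}.
FOLLOW(S) includes $ since S is the start symbol.
FOLLOW(S): S appears on no right-hand side. Thus FOLLOW(S) = {$}.
FOLLOW(R): in S->G F R, the suffix after R is empty, so FOLLOW(R) ⊇ FOLLOW(S) = {$}. Thus FOLLOW(R) = {$}.
FOLLOW(F): in S->G F R, F is followed by R with FIRST {epsilon, bool, do, if}; in S->G F R, the suffix after F is nullable, so FOLLOW(F) ⊇ FOLLOW(S) = {$}; in R->F, the suffix after F is empty, so FOLLOW(F) ⊇ FOLLOW(R) = {$}; in G->F if do, F is followed by if do with FIRST {if}. Thus FOLLOW(F) = {$, bool, do, if}.
FOLLOW(G): in S->G F R, G is followed by F R with FIRST {epsilon, bool, do, if}; in S->G F R, the suffix after G is nullable, so FOLLOW(G) ⊇ FOLLOW(S) = {$}; in F->G bool, G is followed by bool with FIRST {bool}. Thus FOLLOW(G) = {$, bool, do, if}.

{$, bool, do, if}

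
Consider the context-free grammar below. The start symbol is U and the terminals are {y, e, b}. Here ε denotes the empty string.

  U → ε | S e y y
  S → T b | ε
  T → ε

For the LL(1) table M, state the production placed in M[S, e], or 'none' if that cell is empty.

S → ε

FIRST(T) = {ε}
FIRST(S) = {ε, b}  (via T b)
FIRST(U) = {ε, b, e}  (via S e y y)
FOLLOW(U) includes $ since U is the start symbol.
FOLLOW(S): in U→S e y y, S is followed by e y y with FIRST {e}. Thus FOLLOW(S) = {e}.
For S → T b: FIRST(T b) = {b}, so it goes in M[S, t] for t ∈ {b}.
For S → ε: FIRST(ε) = {ε}, so it goes in M[S, t] for t ∈ {}; since ε ∈ FIRST, also for every t ∈ FOLLOW(S) = {e}.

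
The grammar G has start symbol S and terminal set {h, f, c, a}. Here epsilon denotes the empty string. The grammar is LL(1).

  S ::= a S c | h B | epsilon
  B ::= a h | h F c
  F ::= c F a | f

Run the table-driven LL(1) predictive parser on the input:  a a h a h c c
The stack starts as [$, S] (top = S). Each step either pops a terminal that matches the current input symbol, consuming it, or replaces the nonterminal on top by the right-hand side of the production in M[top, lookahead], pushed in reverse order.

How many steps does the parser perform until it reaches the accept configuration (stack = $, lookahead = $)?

11

step 1: stack=$ S  input=a a h a h c c $  — expand S ::= a S c
step 2: stack=$ c S a  input=a a h a h c c $  — match a
step 3: stack=$ c S  input=a h a h c c $  — expand S ::= a S c
step 4: stack=$ c c S a  input=a h a h c c $  — match a
step 5: stack=$ c c S  input=h a h c c $  — expand S ::= h B
step 6: stack=$ c c B h  input=h a h c c $  — match h
step 7: stack=$ c c B  input=a h c c $  — expand B ::= a h
step 8: stack=$ c c h a  input=a h c c $  — match a
step 9: stack=$ c c h  input=h c c $  — match h
step 10: stack=$ c c  input=c c $  — match c
step 11: stack=$ c  input=c $  — match c
Accept reached after 11 steps.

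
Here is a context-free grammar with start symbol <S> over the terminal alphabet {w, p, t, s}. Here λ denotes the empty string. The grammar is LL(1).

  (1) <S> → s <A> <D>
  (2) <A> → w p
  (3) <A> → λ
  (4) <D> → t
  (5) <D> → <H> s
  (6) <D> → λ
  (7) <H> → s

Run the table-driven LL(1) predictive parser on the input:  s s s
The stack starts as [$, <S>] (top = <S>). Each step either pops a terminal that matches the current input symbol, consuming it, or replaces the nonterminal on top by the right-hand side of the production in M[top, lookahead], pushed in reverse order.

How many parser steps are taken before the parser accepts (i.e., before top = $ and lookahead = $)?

step 1: stack=$ <S>  input=s s s $  — expand <S> → s <A> <D>
step 2: stack=$ <D> <A> s  input=s s s $  — match s
step 3: stack=$ <D> <A>  input=s s $  — expand <A> → λ
step 4: stack=$ <D>  input=s s $  — expand <D> → <H> s
step 5: stack=$ s <H>  input=s s $  — expand <H> → s
step 6: stack=$ s s  input=s s $  — match s
step 7: stack=$ s  input=s $  — match s
Accept reached after 7 steps.

7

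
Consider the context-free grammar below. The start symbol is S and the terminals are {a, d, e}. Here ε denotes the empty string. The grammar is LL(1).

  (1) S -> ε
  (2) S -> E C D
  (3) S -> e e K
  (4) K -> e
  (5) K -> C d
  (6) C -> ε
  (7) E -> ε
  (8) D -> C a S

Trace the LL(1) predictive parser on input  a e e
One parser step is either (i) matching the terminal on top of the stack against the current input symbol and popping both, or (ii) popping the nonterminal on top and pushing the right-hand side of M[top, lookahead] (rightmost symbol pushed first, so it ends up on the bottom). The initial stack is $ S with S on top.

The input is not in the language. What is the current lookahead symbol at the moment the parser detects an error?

      Stack    Input    Action
   1  $ S      a e e $  expand S -> E C D
   2  $ D C E  a e e $  expand E -> ε
   3  $ D C    a e e $  expand C -> ε
   4  $ D      a e e $  expand D -> C a S
   5  $ S a C  a e e $  expand C -> ε
   6  $ S a    a e e $  match a
   7  $ S      e e $    expand S -> e e K
   8  $ K e e  e e $    match e
   9  $ K e    e $      match e
  10  $ K      $        error: M[K, $] is empty

$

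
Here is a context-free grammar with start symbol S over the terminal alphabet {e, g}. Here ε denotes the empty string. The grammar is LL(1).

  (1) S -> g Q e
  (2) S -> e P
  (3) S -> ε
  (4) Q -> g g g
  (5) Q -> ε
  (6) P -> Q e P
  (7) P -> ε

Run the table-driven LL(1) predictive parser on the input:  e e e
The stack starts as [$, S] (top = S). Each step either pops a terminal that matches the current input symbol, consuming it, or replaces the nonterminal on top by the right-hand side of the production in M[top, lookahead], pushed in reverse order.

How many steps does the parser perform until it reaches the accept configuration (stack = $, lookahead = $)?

step 1: stack=$ S  input=e e e $  — expand S -> e P
step 2: stack=$ P e  input=e e e $  — match e
step 3: stack=$ P  input=e e $  — expand P -> Q e P
step 4: stack=$ P e Q  input=e e $  — expand Q -> ε
step 5: stack=$ P e  input=e e $  — match e
step 6: stack=$ P  input=e $  — expand P -> Q e P
step 7: stack=$ P e Q  input=e $  — expand Q -> ε
step 8: stack=$ P e  input=e $  — match e
step 9: stack=$ P  input=$  — expand P -> ε
Accept reached after 9 steps.

9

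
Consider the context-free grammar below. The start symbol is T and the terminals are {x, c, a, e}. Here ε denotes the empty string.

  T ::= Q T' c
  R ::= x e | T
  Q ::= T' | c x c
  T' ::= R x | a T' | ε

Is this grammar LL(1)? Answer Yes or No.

No

FIRST(T) = {a, c, x}
FIRST(R) = {a, c, x}
FIRST(Q) = {ε, a, c, x}
FIRST(T') = {ε, a, c, x}
FOLLOW(T) = {$, x}
FOLLOW(R) = {x}
FOLLOW(Q) = {a, c, x}
FOLLOW(T') = {a, c, x}
Cell M[Q, c] receives both Q ::= T' and Q ::= c x c — the grammar is not LL(1).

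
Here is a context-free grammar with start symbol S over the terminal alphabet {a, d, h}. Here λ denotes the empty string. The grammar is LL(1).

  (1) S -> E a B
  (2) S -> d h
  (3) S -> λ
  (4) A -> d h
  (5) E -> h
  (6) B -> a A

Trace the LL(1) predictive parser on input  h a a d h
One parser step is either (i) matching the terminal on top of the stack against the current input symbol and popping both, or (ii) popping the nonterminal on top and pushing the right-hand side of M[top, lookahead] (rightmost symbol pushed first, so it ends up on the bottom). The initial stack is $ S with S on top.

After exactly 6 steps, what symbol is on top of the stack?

A

     Stack    Input        Action
  1  $ S      h a a d h $  expand S -> E a B
  2  $ B a E  h a a d h $  expand E -> h
  3  $ B a h  h a a d h $  match h
  4  $ B a    a a d h $    match a
  5  $ B      a d h $      expand B -> a A
  6  $ A a    a d h $      match a
Stack after step 6: $ A (top = A).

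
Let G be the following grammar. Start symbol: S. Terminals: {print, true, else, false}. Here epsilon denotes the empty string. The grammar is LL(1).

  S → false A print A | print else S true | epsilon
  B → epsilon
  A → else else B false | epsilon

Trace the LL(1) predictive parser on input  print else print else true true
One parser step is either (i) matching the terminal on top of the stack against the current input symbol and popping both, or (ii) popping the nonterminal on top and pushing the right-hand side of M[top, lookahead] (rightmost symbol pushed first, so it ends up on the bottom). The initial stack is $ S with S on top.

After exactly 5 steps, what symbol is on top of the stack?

     Stack                     Input                              Action
  1  $ S                       print else print else true true $  expand S → print else S true
  2  $ true S else print       print else print else true true $  match print
  3  $ true S else             else print else true true $        match else
  4  $ true S                  print else true true $             expand S → print else S true
  5  $ true true S else print  print else true true $             match print
Stack after step 5: $ true true S else (top = else).

else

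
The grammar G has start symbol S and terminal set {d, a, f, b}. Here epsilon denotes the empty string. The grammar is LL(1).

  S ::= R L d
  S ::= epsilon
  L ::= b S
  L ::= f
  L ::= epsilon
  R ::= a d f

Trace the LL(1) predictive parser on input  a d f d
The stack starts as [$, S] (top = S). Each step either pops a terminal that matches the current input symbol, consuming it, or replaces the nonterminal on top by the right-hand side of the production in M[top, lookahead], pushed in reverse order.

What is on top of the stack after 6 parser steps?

     Stack        Input      Action
  1  $ S          a d f d $  expand S ::= R L d
  2  $ d L R      a d f d $  expand R ::= a d f
  3  $ d L f d a  a d f d $  match a
  4  $ d L f d    d f d $    match d
  5  $ d L f      f d $      match f
  6  $ d L        d $        expand L ::= epsilon
Stack after step 6: $ d (top = d).

d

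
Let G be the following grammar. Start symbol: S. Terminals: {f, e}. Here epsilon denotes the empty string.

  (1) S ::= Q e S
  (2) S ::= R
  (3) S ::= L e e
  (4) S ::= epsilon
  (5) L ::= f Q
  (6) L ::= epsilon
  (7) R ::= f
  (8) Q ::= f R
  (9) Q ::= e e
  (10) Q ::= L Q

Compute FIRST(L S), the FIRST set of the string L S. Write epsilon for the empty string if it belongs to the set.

{epsilon, e, f}

FIRST(L) = {epsilon, f}
FIRST(R) = {f}
FIRST(Q) = {e, f}  (via L Q)
FIRST(S) = {epsilon, e, f}  (via Q e S, R, L e e)
FIRST(L S): take FIRST of each symbol in turn, carrying on past any symbol whose FIRST contains epsilon; result {epsilon, e, f}.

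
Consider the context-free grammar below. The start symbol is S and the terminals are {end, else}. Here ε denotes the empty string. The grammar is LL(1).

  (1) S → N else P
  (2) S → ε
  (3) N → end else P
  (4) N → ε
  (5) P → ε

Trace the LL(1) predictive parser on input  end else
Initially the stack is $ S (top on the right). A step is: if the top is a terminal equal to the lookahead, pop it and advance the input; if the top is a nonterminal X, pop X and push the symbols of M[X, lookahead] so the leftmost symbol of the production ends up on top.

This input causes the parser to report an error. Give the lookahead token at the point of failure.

     Stack                Input       Action
  1  $ S                  end else $  expand S → N else P
  2  $ P else N           end else $  expand N → end else P
  3  $ P else P else end  end else $  match end
  4  $ P else P else      else $      match else
  5  $ P else P           $           expand P → ε
  6  $ P else             $           error: top is terminal else but lookahead is $

$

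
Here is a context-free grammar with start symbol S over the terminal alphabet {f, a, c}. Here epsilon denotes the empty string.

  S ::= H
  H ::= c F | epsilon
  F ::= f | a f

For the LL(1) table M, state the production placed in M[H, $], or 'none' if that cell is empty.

H ::= epsilon

FIRST(H) = {epsilon, c}
FIRST(F) = {a, f}
FIRST(S) = {epsilon, c}  (via H)
FOLLOW(S) includes $ since S is the start symbol.
FOLLOW(S): S appears on no right-hand side. Thus FOLLOW(S) = {$}.
FOLLOW(H): in S::=H, the suffix after H is empty, so FOLLOW(H) ⊇ FOLLOW(S) = {$}. Thus FOLLOW(H) = {$}.
For H ::= c F: FIRST(c F) = {c}, so it goes in M[H, t] for t ∈ {c}.
For H ::= epsilon: FIRST(epsilon) = {epsilon}, so it goes in M[H, t] for t ∈ {}; since epsilon ∈ FIRST, also for every t ∈ FOLLOW(H) = {$}.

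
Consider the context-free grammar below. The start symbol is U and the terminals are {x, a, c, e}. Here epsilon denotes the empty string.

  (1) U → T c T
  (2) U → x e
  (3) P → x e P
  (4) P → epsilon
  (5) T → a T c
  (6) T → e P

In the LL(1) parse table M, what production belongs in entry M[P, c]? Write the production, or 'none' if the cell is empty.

P → epsilon

FIRST(P): from P→x e P we get {x}; from P→epsilon we get {epsilon}. So FIRST(P) = {epsilon, x}.
FIRST(T): from T→a T c we get {a}; from T→e P we get {e}. So FIRST(T) = {a, e}.
FIRST(U): from U→T c T we get {a, e}; from U→x e we get {x}. So FIRST(U) = {a, e, x}.
FOLLOW(U) includes $ since U is the start symbol.
FOLLOW(T): in U→T c T (occurrence 1), T is followed by c T with FIRST {c}; in U→T c T (occurrence 2), the suffix after T is empty, so FOLLOW(T) ⊇ FOLLOW(U) = {$}; in T→a T c, T is followed by c with FIRST {c}. Thus FOLLOW(T) = {$, c}.
FOLLOW(P): in P→x e P, the suffix after P is empty (adds nothing new); in T→e P, the suffix after P is empty, so FOLLOW(P) ⊇ FOLLOW(T) = {$, c}. Thus FOLLOW(P) = {$, c}.
For P → x e P: FIRST(x e P) = {x}, so it goes in M[P, t] for t ∈ {x}.
For P → epsilon: FIRST(epsilon) = {epsilon}, so it goes in M[P, t] for t ∈ {}; since epsilon ∈ FIRST, also for every t ∈ FOLLOW(P) = {$, c}.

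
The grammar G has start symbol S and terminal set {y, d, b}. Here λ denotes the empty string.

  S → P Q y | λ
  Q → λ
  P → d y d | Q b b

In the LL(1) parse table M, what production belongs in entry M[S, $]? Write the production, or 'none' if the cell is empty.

S → λ

FIRST(Q): from Q→λ we get {λ}. So FIRST(Q) = {λ}.
FIRST(P): from P→d y d we get {d}; from P→Q b b we get {b}. So FIRST(P) = {b, d}.
FIRST(S): from S→P Q y we get {b, d}; from S→λ we get {λ}. So FIRST(S) = {λ, b, d}.
FOLLOW(S) includes $ since S is the start symbol.
FOLLOW(S): S appears on no right-hand side. Thus FOLLOW(S) = {$}.
For S → P Q y: FIRST(P Q y) = {b, d}, so it goes in M[S, t] for t ∈ {b, d}.
For S → λ: FIRST(λ) = {λ}, so it goes in M[S, t] for t ∈ {}; since λ ∈ FIRST, also for every t ∈ FOLLOW(S) = {$}.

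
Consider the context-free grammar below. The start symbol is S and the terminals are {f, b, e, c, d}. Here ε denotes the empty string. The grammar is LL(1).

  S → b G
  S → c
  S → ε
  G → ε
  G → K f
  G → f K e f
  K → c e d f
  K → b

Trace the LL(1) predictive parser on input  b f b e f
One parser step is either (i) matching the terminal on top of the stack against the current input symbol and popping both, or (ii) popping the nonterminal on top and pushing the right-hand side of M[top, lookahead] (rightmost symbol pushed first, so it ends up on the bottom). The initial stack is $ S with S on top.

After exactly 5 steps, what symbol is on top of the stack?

     Stack      Input        Action
  1  $ S        b f b e f $  expand S → b G
  2  $ G b      b f b e f $  match b
  3  $ G        f b e f $    expand G → f K e f
  4  $ f e K f  f b e f $    match f
  5  $ f e K    b e f $      expand K → b
Stack after step 5: $ f e b (top = b).

b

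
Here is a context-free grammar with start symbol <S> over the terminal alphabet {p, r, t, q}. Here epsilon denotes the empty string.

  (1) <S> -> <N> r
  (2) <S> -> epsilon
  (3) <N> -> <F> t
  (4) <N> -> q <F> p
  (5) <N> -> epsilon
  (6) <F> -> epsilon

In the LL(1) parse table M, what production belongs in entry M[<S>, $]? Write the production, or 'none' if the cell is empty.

<S> -> epsilon

FIRST(<F>): from <F>->epsilon we get {epsilon}. So FIRST(<F>) = {epsilon}.
FIRST(<N>): from <N>-><F> t we get {t}; from <N>->q <F> p we get {q}; from <N>->epsilon we get {epsilon}. So FIRST(<N>) = {epsilon, q, t}.
FIRST(<S>): from <S>-><N> r we get {q, r, t}; from <S>->epsilon we get {epsilon}. So FIRST(<S>) = {epsilon, q, r, t}.
FOLLOW(<S>) includes $ since <S> is the start symbol.
FOLLOW(<S>): <S> appears on no right-hand side. Thus FOLLOW(<S>) = {$}.
For <S> -> <N> r: FIRST(<N> r) = {q, r, t}, so it goes in M[<S>, t] for t ∈ {q, r, t}.
For <S> -> epsilon: FIRST(epsilon) = {epsilon}, so it goes in M[<S>, t] for t ∈ {}; since epsilon ∈ FIRST, also for every t ∈ FOLLOW(<S>) = {$}.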